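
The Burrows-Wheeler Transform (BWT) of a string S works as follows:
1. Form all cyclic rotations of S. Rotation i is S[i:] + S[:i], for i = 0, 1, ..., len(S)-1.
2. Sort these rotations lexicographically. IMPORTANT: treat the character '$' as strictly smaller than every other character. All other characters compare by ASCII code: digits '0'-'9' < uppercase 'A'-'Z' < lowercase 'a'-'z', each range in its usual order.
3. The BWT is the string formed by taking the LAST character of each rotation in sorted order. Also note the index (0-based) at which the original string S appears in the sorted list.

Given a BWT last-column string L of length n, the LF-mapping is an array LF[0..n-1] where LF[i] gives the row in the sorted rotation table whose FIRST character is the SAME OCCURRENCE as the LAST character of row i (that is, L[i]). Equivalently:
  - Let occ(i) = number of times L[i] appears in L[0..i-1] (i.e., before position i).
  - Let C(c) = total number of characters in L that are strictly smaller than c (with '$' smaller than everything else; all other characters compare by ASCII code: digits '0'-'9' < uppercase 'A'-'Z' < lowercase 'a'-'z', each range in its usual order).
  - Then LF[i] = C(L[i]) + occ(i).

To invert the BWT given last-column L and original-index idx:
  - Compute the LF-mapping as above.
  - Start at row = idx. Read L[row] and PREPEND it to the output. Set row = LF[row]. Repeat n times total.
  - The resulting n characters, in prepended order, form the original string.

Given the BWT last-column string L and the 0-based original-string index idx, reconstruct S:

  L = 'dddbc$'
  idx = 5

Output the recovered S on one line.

Answer: dcdbd$

Derivation:
LF mapping: 3 4 5 1 2 0
Walk LF starting at row 5, prepending L[row]:
  step 1: row=5, L[5]='$', prepend. Next row=LF[5]=0
  step 2: row=0, L[0]='d', prepend. Next row=LF[0]=3
  step 3: row=3, L[3]='b', prepend. Next row=LF[3]=1
  step 4: row=1, L[1]='d', prepend. Next row=LF[1]=4
  step 5: row=4, L[4]='c', prepend. Next row=LF[4]=2
  step 6: row=2, L[2]='d', prepend. Next row=LF[2]=5
Reversed output: dcdbd$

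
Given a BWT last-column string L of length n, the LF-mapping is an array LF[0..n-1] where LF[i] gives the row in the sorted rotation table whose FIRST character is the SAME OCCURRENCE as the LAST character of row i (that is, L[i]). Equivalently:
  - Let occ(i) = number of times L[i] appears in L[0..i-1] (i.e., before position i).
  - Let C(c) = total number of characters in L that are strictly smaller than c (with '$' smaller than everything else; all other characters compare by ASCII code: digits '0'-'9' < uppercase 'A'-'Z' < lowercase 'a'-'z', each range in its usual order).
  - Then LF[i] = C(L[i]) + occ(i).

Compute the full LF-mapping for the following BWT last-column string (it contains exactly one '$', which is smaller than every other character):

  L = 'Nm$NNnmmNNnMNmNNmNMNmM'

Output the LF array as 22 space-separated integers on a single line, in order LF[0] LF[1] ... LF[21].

Answer: 4 14 0 5 6 20 15 16 7 8 21 1 9 17 10 11 18 12 2 13 19 3

Derivation:
Char counts: '$':1, 'M':3, 'N':10, 'm':6, 'n':2
C (first-col start): C('$')=0, C('M')=1, C('N')=4, C('m')=14, C('n')=20
L[0]='N': occ=0, LF[0]=C('N')+0=4+0=4
L[1]='m': occ=0, LF[1]=C('m')+0=14+0=14
L[2]='$': occ=0, LF[2]=C('$')+0=0+0=0
L[3]='N': occ=1, LF[3]=C('N')+1=4+1=5
L[4]='N': occ=2, LF[4]=C('N')+2=4+2=6
L[5]='n': occ=0, LF[5]=C('n')+0=20+0=20
L[6]='m': occ=1, LF[6]=C('m')+1=14+1=15
L[7]='m': occ=2, LF[7]=C('m')+2=14+2=16
L[8]='N': occ=3, LF[8]=C('N')+3=4+3=7
L[9]='N': occ=4, LF[9]=C('N')+4=4+4=8
L[10]='n': occ=1, LF[10]=C('n')+1=20+1=21
L[11]='M': occ=0, LF[11]=C('M')+0=1+0=1
L[12]='N': occ=5, LF[12]=C('N')+5=4+5=9
L[13]='m': occ=3, LF[13]=C('m')+3=14+3=17
L[14]='N': occ=6, LF[14]=C('N')+6=4+6=10
L[15]='N': occ=7, LF[15]=C('N')+7=4+7=11
L[16]='m': occ=4, LF[16]=C('m')+4=14+4=18
L[17]='N': occ=8, LF[17]=C('N')+8=4+8=12
L[18]='M': occ=1, LF[18]=C('M')+1=1+1=2
L[19]='N': occ=9, LF[19]=C('N')+9=4+9=13
L[20]='m': occ=5, LF[20]=C('m')+5=14+5=19
L[21]='M': occ=2, LF[21]=C('M')+2=1+2=3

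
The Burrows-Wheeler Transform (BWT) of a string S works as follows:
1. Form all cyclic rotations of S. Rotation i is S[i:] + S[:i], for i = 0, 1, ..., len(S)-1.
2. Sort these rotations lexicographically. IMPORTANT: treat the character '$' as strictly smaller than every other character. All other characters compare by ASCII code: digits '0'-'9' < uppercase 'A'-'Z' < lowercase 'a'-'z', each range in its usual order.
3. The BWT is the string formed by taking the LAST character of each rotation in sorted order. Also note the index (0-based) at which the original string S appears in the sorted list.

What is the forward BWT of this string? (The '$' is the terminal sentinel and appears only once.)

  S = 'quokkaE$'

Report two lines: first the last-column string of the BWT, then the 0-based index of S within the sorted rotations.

Answer: Eakkou$q
6

Derivation:
All 8 rotations (rotation i = S[i:]+S[:i]):
  rot[0] = quokkaE$
  rot[1] = uokkaE$q
  rot[2] = okkaE$qu
  rot[3] = kkaE$quo
  rot[4] = kaE$quok
  rot[5] = aE$quokk
  rot[6] = E$quokka
  rot[7] = $quokkaE
Sorted (with $ < everything):
  sorted[0] = $quokkaE  (last char: 'E')
  sorted[1] = E$quokka  (last char: 'a')
  sorted[2] = aE$quokk  (last char: 'k')
  sorted[3] = kaE$quok  (last char: 'k')
  sorted[4] = kkaE$quo  (last char: 'o')
  sorted[5] = okkaE$qu  (last char: 'u')
  sorted[6] = quokkaE$  (last char: '$')
  sorted[7] = uokkaE$q  (last char: 'q')
Last column: Eakkou$q
Original string S is at sorted index 6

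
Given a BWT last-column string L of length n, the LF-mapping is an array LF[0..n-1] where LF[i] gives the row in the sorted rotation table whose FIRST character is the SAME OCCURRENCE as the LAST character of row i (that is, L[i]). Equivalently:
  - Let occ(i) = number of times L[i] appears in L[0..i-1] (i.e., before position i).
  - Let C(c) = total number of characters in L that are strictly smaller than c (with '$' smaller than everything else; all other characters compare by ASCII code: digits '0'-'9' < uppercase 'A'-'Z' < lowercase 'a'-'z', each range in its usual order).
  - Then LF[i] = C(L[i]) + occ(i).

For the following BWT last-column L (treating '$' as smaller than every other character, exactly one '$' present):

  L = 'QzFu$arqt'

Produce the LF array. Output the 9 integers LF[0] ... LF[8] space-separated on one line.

Answer: 2 8 1 7 0 3 5 4 6

Derivation:
Char counts: '$':1, 'F':1, 'Q':1, 'a':1, 'q':1, 'r':1, 't':1, 'u':1, 'z':1
C (first-col start): C('$')=0, C('F')=1, C('Q')=2, C('a')=3, C('q')=4, C('r')=5, C('t')=6, C('u')=7, C('z')=8
L[0]='Q': occ=0, LF[0]=C('Q')+0=2+0=2
L[1]='z': occ=0, LF[1]=C('z')+0=8+0=8
L[2]='F': occ=0, LF[2]=C('F')+0=1+0=1
L[3]='u': occ=0, LF[3]=C('u')+0=7+0=7
L[4]='$': occ=0, LF[4]=C('$')+0=0+0=0
L[5]='a': occ=0, LF[5]=C('a')+0=3+0=3
L[6]='r': occ=0, LF[6]=C('r')+0=5+0=5
L[7]='q': occ=0, LF[7]=C('q')+0=4+0=4
L[8]='t': occ=0, LF[8]=C('t')+0=6+0=6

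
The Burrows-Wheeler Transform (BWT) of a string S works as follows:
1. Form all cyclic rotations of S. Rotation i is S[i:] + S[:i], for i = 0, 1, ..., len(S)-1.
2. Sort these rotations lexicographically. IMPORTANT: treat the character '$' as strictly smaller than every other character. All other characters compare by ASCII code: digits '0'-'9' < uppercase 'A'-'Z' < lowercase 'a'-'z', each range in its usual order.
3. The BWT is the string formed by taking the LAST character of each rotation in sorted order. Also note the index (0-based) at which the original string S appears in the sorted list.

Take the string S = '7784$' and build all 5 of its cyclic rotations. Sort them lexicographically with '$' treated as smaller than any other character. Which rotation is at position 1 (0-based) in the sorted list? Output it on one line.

Answer: 4$778

Derivation:
All 5 rotations (rotation i = S[i:]+S[:i]):
  rot[0] = 7784$
  rot[1] = 784$7
  rot[2] = 84$77
  rot[3] = 4$778
  rot[4] = $7784
Sorted (with $ < everything):
  sorted[0] = $7784
  sorted[1] = 4$778
  sorted[2] = 7784$
  sorted[3] = 784$7
  sorted[4] = 84$77
sorted[1] = 4$778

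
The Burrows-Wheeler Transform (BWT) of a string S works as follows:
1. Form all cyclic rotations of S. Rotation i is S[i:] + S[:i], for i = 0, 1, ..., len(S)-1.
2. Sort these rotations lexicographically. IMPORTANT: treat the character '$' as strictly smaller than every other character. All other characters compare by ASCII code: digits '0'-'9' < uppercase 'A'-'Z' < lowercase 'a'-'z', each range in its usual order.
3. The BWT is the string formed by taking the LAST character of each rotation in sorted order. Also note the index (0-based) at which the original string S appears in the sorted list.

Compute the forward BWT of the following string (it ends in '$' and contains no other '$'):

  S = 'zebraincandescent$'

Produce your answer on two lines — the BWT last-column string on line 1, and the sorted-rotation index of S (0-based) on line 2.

Answer: trcensnzcdaiaeben$
17

Derivation:
All 18 rotations (rotation i = S[i:]+S[:i]):
  rot[0] = zebraincandescent$
  rot[1] = ebraincandescent$z
  rot[2] = braincandescent$ze
  rot[3] = raincandescent$zeb
  rot[4] = aincandescent$zebr
  rot[5] = incandescent$zebra
  rot[6] = ncandescent$zebrai
  rot[7] = candescent$zebrain
  rot[8] = andescent$zebrainc
  rot[9] = ndescent$zebrainca
  rot[10] = descent$zebraincan
  rot[11] = escent$zebraincand
  rot[12] = scent$zebraincande
  rot[13] = cent$zebraincandes
  rot[14] = ent$zebraincandesc
  rot[15] = nt$zebraincandesce
  rot[16] = t$zebraincandescen
  rot[17] = $zebraincandescent
Sorted (with $ < everything):
  sorted[0] = $zebraincandescent  (last char: 't')
  sorted[1] = aincandescent$zebr  (last char: 'r')
  sorted[2] = andescent$zebrainc  (last char: 'c')
  sorted[3] = braincandescent$ze  (last char: 'e')
  sorted[4] = candescent$zebrain  (last char: 'n')
  sorted[5] = cent$zebraincandes  (last char: 's')
  sorted[6] = descent$zebraincan  (last char: 'n')
  sorted[7] = ebraincandescent$z  (last char: 'z')
  sorted[8] = ent$zebraincandesc  (last char: 'c')
  sorted[9] = escent$zebraincand  (last char: 'd')
  sorted[10] = incandescent$zebra  (last char: 'a')
  sorted[11] = ncandescent$zebrai  (last char: 'i')
  sorted[12] = ndescent$zebrainca  (last char: 'a')
  sorted[13] = nt$zebraincandesce  (last char: 'e')
  sorted[14] = raincandescent$zeb  (last char: 'b')
  sorted[15] = scent$zebraincande  (last char: 'e')
  sorted[16] = t$zebraincandescen  (last char: 'n')
  sorted[17] = zebraincandescent$  (last char: '$')
Last column: trcensnzcdaiaeben$
Original string S is at sorted index 17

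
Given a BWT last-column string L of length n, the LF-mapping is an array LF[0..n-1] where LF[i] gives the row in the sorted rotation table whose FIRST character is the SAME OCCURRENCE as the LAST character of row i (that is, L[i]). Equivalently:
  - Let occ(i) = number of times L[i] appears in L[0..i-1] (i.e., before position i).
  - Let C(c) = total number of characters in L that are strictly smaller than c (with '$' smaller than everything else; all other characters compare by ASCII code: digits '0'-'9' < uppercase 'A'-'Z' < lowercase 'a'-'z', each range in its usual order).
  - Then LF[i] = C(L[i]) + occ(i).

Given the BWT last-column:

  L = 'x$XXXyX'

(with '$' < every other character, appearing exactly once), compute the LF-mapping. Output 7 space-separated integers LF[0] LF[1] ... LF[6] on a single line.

Answer: 5 0 1 2 3 6 4

Derivation:
Char counts: '$':1, 'X':4, 'x':1, 'y':1
C (first-col start): C('$')=0, C('X')=1, C('x')=5, C('y')=6
L[0]='x': occ=0, LF[0]=C('x')+0=5+0=5
L[1]='$': occ=0, LF[1]=C('$')+0=0+0=0
L[2]='X': occ=0, LF[2]=C('X')+0=1+0=1
L[3]='X': occ=1, LF[3]=C('X')+1=1+1=2
L[4]='X': occ=2, LF[4]=C('X')+2=1+2=3
L[5]='y': occ=0, LF[5]=C('y')+0=6+0=6
L[6]='X': occ=3, LF[6]=C('X')+3=1+3=4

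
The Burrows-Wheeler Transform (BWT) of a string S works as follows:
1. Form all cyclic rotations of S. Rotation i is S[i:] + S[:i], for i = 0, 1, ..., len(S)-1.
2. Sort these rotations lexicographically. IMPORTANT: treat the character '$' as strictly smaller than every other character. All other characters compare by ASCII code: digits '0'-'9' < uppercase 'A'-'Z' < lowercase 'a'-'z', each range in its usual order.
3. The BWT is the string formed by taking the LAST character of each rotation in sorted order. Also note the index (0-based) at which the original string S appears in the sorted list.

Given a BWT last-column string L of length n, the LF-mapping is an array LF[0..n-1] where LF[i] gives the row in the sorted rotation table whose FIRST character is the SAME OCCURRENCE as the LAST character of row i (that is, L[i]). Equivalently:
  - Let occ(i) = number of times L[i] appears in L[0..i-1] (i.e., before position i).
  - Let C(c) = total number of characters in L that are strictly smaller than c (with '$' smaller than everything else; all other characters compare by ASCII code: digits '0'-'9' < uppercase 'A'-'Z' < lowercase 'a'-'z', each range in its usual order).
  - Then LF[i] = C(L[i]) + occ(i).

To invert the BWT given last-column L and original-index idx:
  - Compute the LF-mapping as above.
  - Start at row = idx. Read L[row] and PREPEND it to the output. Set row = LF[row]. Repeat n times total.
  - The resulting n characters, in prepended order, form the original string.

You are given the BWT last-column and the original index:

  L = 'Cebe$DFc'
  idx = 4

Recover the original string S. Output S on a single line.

LF mapping: 1 6 4 7 0 2 3 5
Walk LF starting at row 4, prepending L[row]:
  step 1: row=4, L[4]='$', prepend. Next row=LF[4]=0
  step 2: row=0, L[0]='C', prepend. Next row=LF[0]=1
  step 3: row=1, L[1]='e', prepend. Next row=LF[1]=6
  step 4: row=6, L[6]='F', prepend. Next row=LF[6]=3
  step 5: row=3, L[3]='e', prepend. Next row=LF[3]=7
  step 6: row=7, L[7]='c', prepend. Next row=LF[7]=5
  step 7: row=5, L[5]='D', prepend. Next row=LF[5]=2
  step 8: row=2, L[2]='b', prepend. Next row=LF[2]=4
Reversed output: bDceFeC$

Answer: bDceFeC$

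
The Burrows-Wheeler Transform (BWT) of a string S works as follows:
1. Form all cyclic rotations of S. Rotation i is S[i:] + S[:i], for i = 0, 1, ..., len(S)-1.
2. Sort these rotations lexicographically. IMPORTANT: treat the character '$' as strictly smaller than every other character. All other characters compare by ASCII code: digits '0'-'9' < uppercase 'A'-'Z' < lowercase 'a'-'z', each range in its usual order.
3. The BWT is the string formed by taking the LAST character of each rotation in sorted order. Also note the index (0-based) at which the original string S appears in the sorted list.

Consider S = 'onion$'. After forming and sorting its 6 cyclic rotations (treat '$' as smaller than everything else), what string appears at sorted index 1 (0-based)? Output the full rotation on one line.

Answer: ion$on

Derivation:
All 6 rotations (rotation i = S[i:]+S[:i]):
  rot[0] = onion$
  rot[1] = nion$o
  rot[2] = ion$on
  rot[3] = on$oni
  rot[4] = n$onio
  rot[5] = $onion
Sorted (with $ < everything):
  sorted[0] = $onion
  sorted[1] = ion$on
  sorted[2] = n$onio
  sorted[3] = nion$o
  sorted[4] = on$oni
  sorted[5] = onion$
sorted[1] = ion$on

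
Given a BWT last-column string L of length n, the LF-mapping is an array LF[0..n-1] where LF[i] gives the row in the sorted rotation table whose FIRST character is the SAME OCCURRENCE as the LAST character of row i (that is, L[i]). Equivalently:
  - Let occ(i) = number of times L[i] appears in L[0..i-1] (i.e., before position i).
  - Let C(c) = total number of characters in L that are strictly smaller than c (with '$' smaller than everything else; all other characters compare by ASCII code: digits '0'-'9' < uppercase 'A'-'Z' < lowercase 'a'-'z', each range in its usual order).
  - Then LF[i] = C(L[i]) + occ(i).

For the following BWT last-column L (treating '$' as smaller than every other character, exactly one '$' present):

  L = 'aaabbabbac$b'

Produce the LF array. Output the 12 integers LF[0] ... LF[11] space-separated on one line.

Char counts: '$':1, 'a':5, 'b':5, 'c':1
C (first-col start): C('$')=0, C('a')=1, C('b')=6, C('c')=11
L[0]='a': occ=0, LF[0]=C('a')+0=1+0=1
L[1]='a': occ=1, LF[1]=C('a')+1=1+1=2
L[2]='a': occ=2, LF[2]=C('a')+2=1+2=3
L[3]='b': occ=0, LF[3]=C('b')+0=6+0=6
L[4]='b': occ=1, LF[4]=C('b')+1=6+1=7
L[5]='a': occ=3, LF[5]=C('a')+3=1+3=4
L[6]='b': occ=2, LF[6]=C('b')+2=6+2=8
L[7]='b': occ=3, LF[7]=C('b')+3=6+3=9
L[8]='a': occ=4, LF[8]=C('a')+4=1+4=5
L[9]='c': occ=0, LF[9]=C('c')+0=11+0=11
L[10]='$': occ=0, LF[10]=C('$')+0=0+0=0
L[11]='b': occ=4, LF[11]=C('b')+4=6+4=10

Answer: 1 2 3 6 7 4 8 9 5 11 0 10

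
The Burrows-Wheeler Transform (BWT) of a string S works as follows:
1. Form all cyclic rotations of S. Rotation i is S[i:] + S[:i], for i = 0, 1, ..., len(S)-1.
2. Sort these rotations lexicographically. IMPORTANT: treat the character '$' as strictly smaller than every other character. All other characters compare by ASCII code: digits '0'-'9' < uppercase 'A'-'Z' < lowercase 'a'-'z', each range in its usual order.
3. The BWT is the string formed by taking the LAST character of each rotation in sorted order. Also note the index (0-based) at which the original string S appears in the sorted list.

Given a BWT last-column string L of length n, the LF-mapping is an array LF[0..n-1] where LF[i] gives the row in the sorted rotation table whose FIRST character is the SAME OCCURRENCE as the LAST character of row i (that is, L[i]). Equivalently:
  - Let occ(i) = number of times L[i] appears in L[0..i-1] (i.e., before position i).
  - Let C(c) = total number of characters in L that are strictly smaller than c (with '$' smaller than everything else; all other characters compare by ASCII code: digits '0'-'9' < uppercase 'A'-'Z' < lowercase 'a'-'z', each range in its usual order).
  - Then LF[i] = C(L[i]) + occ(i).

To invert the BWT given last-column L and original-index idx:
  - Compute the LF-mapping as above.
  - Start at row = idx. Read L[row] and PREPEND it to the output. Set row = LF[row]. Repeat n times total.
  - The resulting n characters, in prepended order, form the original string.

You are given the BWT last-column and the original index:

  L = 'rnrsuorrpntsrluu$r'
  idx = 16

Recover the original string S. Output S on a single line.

Answer: utrsnrrnlsruuoprr$

Derivation:
LF mapping: 6 2 7 12 15 4 8 9 5 3 14 13 10 1 16 17 0 11
Walk LF starting at row 16, prepending L[row]:
  step 1: row=16, L[16]='$', prepend. Next row=LF[16]=0
  step 2: row=0, L[0]='r', prepend. Next row=LF[0]=6
  step 3: row=6, L[6]='r', prepend. Next row=LF[6]=8
  step 4: row=8, L[8]='p', prepend. Next row=LF[8]=5
  step 5: row=5, L[5]='o', prepend. Next row=LF[5]=4
  step 6: row=4, L[4]='u', prepend. Next row=LF[4]=15
  step 7: row=15, L[15]='u', prepend. Next row=LF[15]=17
  step 8: row=17, L[17]='r', prepend. Next row=LF[17]=11
  step 9: row=11, L[11]='s', prepend. Next row=LF[11]=13
  step 10: row=13, L[13]='l', prepend. Next row=LF[13]=1
  step 11: row=1, L[1]='n', prepend. Next row=LF[1]=2
  step 12: row=2, L[2]='r', prepend. Next row=LF[2]=7
  step 13: row=7, L[7]='r', prepend. Next row=LF[7]=9
  step 14: row=9, L[9]='n', prepend. Next row=LF[9]=3
  step 15: row=3, L[3]='s', prepend. Next row=LF[3]=12
  step 16: row=12, L[12]='r', prepend. Next row=LF[12]=10
  step 17: row=10, L[10]='t', prepend. Next row=LF[10]=14
  step 18: row=14, L[14]='u', prepend. Next row=LF[14]=16
Reversed output: utrsnrrnlsruuoprr$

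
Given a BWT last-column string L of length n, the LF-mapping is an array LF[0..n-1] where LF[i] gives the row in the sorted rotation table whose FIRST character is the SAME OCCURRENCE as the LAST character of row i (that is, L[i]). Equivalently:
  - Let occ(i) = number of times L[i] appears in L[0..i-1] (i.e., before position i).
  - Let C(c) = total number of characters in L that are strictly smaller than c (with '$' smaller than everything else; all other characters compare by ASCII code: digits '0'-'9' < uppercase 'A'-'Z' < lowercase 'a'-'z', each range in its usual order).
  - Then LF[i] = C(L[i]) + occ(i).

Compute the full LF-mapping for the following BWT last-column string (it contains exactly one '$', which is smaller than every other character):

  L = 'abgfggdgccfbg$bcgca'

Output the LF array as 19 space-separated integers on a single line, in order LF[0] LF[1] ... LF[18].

Char counts: '$':1, 'a':2, 'b':3, 'c':4, 'd':1, 'f':2, 'g':6
C (first-col start): C('$')=0, C('a')=1, C('b')=3, C('c')=6, C('d')=10, C('f')=11, C('g')=13
L[0]='a': occ=0, LF[0]=C('a')+0=1+0=1
L[1]='b': occ=0, LF[1]=C('b')+0=3+0=3
L[2]='g': occ=0, LF[2]=C('g')+0=13+0=13
L[3]='f': occ=0, LF[3]=C('f')+0=11+0=11
L[4]='g': occ=1, LF[4]=C('g')+1=13+1=14
L[5]='g': occ=2, LF[5]=C('g')+2=13+2=15
L[6]='d': occ=0, LF[6]=C('d')+0=10+0=10
L[7]='g': occ=3, LF[7]=C('g')+3=13+3=16
L[8]='c': occ=0, LF[8]=C('c')+0=6+0=6
L[9]='c': occ=1, LF[9]=C('c')+1=6+1=7
L[10]='f': occ=1, LF[10]=C('f')+1=11+1=12
L[11]='b': occ=1, LF[11]=C('b')+1=3+1=4
L[12]='g': occ=4, LF[12]=C('g')+4=13+4=17
L[13]='$': occ=0, LF[13]=C('$')+0=0+0=0
L[14]='b': occ=2, LF[14]=C('b')+2=3+2=5
L[15]='c': occ=2, LF[15]=C('c')+2=6+2=8
L[16]='g': occ=5, LF[16]=C('g')+5=13+5=18
L[17]='c': occ=3, LF[17]=C('c')+3=6+3=9
L[18]='a': occ=1, LF[18]=C('a')+1=1+1=2

Answer: 1 3 13 11 14 15 10 16 6 7 12 4 17 0 5 8 18 9 2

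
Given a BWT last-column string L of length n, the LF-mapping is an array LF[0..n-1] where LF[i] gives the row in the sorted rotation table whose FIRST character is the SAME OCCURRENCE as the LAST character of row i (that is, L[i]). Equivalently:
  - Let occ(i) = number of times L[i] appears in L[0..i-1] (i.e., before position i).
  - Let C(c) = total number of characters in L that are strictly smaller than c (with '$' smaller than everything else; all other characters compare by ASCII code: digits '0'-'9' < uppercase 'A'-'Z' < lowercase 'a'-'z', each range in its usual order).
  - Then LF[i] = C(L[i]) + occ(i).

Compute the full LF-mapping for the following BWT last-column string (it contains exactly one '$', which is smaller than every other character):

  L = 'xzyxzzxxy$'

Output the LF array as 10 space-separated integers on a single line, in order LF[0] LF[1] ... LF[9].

Answer: 1 7 5 2 8 9 3 4 6 0

Derivation:
Char counts: '$':1, 'x':4, 'y':2, 'z':3
C (first-col start): C('$')=0, C('x')=1, C('y')=5, C('z')=7
L[0]='x': occ=0, LF[0]=C('x')+0=1+0=1
L[1]='z': occ=0, LF[1]=C('z')+0=7+0=7
L[2]='y': occ=0, LF[2]=C('y')+0=5+0=5
L[3]='x': occ=1, LF[3]=C('x')+1=1+1=2
L[4]='z': occ=1, LF[4]=C('z')+1=7+1=8
L[5]='z': occ=2, LF[5]=C('z')+2=7+2=9
L[6]='x': occ=2, LF[6]=C('x')+2=1+2=3
L[7]='x': occ=3, LF[7]=C('x')+3=1+3=4
L[8]='y': occ=1, LF[8]=C('y')+1=5+1=6
L[9]='$': occ=0, LF[9]=C('$')+0=0+0=0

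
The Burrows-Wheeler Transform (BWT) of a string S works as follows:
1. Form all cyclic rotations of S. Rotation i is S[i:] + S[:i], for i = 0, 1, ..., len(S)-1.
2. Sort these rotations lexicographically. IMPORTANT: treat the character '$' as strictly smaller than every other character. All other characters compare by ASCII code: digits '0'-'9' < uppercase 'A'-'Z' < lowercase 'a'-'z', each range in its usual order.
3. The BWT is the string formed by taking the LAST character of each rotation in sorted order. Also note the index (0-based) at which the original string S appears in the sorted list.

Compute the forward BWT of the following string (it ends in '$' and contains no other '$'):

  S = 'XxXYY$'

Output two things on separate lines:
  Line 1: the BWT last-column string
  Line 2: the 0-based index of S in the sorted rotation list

All 6 rotations (rotation i = S[i:]+S[:i]):
  rot[0] = XxXYY$
  rot[1] = xXYY$X
  rot[2] = XYY$Xx
  rot[3] = YY$XxX
  rot[4] = Y$XxXY
  rot[5] = $XxXYY
Sorted (with $ < everything):
  sorted[0] = $XxXYY  (last char: 'Y')
  sorted[1] = XYY$Xx  (last char: 'x')
  sorted[2] = XxXYY$  (last char: '$')
  sorted[3] = Y$XxXY  (last char: 'Y')
  sorted[4] = YY$XxX  (last char: 'X')
  sorted[5] = xXYY$X  (last char: 'X')
Last column: Yx$YXX
Original string S is at sorted index 2

Answer: Yx$YXX
2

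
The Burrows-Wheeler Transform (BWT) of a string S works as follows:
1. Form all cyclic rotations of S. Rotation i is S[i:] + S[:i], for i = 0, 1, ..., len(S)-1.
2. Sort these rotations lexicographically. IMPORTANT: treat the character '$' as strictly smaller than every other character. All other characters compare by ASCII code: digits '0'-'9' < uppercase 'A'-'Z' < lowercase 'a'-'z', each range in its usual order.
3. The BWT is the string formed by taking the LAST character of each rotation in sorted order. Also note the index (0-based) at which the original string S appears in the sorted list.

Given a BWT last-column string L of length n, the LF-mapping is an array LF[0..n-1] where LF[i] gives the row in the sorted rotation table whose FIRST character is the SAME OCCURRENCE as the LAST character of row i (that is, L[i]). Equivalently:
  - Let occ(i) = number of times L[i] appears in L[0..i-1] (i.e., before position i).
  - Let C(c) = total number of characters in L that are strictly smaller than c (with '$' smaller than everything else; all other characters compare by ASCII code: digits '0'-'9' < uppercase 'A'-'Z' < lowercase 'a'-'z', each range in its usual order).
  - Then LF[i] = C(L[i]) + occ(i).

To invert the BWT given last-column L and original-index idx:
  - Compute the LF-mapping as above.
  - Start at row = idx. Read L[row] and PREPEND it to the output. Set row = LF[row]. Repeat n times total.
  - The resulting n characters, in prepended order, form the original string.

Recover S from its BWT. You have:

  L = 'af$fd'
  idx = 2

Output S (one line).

LF mapping: 1 3 0 4 2
Walk LF starting at row 2, prepending L[row]:
  step 1: row=2, L[2]='$', prepend. Next row=LF[2]=0
  step 2: row=0, L[0]='a', prepend. Next row=LF[0]=1
  step 3: row=1, L[1]='f', prepend. Next row=LF[1]=3
  step 4: row=3, L[3]='f', prepend. Next row=LF[3]=4
  step 5: row=4, L[4]='d', prepend. Next row=LF[4]=2
Reversed output: dffa$

Answer: dffa$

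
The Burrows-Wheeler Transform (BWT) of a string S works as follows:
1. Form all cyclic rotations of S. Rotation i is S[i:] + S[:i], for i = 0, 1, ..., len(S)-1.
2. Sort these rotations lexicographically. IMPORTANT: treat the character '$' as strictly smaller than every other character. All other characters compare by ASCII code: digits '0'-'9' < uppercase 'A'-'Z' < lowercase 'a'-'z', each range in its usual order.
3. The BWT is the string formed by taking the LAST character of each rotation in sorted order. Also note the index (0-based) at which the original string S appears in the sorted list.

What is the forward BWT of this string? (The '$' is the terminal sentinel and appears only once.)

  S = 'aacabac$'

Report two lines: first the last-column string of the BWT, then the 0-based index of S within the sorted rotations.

Answer: c$cbaaaa
1

Derivation:
All 8 rotations (rotation i = S[i:]+S[:i]):
  rot[0] = aacabac$
  rot[1] = acabac$a
  rot[2] = cabac$aa
  rot[3] = abac$aac
  rot[4] = bac$aaca
  rot[5] = ac$aacab
  rot[6] = c$aacaba
  rot[7] = $aacabac
Sorted (with $ < everything):
  sorted[0] = $aacabac  (last char: 'c')
  sorted[1] = aacabac$  (last char: '$')
  sorted[2] = abac$aac  (last char: 'c')
  sorted[3] = ac$aacab  (last char: 'b')
  sorted[4] = acabac$a  (last char: 'a')
  sorted[5] = bac$aaca  (last char: 'a')
  sorted[6] = c$aacaba  (last char: 'a')
  sorted[7] = cabac$aa  (last char: 'a')
Last column: c$cbaaaa
Original string S is at sorted index 1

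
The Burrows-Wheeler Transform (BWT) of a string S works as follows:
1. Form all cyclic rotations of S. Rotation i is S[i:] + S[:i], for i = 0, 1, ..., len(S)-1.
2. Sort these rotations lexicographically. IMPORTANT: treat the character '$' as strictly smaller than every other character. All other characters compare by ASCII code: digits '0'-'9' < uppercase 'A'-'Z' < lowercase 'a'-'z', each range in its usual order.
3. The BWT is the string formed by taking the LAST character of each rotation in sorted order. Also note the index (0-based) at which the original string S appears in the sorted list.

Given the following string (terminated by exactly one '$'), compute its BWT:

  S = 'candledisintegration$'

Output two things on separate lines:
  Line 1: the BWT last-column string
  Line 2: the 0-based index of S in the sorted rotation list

All 21 rotations (rotation i = S[i:]+S[:i]):
  rot[0] = candledisintegration$
  rot[1] = andledisintegration$c
  rot[2] = ndledisintegration$ca
  rot[3] = dledisintegration$can
  rot[4] = ledisintegration$cand
  rot[5] = edisintegration$candl
  rot[6] = disintegration$candle
  rot[7] = isintegration$candled
  rot[8] = sintegration$candledi
  rot[9] = integration$candledis
  rot[10] = ntegration$candledisi
  rot[11] = tegration$candledisin
  rot[12] = egration$candledisint
  rot[13] = gration$candledisinte
  rot[14] = ration$candledisinteg
  rot[15] = ation$candledisintegr
  rot[16] = tion$candledisintegra
  rot[17] = ion$candledisintegrat
  rot[18] = on$candledisintegrati
  rot[19] = n$candledisintegratio
  rot[20] = $candledisintegration
Sorted (with $ < everything):
  sorted[0] = $candledisintegration  (last char: 'n')
  sorted[1] = andledisintegration$c  (last char: 'c')
  sorted[2] = ation$candledisintegr  (last char: 'r')
  sorted[3] = candledisintegration$  (last char: '$')
  sorted[4] = disintegration$candle  (last char: 'e')
  sorted[5] = dledisintegration$can  (last char: 'n')
  sorted[6] = edisintegration$candl  (last char: 'l')
  sorted[7] = egration$candledisint  (last char: 't')
  sorted[8] = gration$candledisinte  (last char: 'e')
  sorted[9] = integration$candledis  (last char: 's')
  sorted[10] = ion$candledisintegrat  (last char: 't')
  sorted[11] = isintegration$candled  (last char: 'd')
  sorted[12] = ledisintegration$cand  (last char: 'd')
  sorted[13] = n$candledisintegratio  (last char: 'o')
  sorted[14] = ndledisintegration$ca  (last char: 'a')
  sorted[15] = ntegration$candledisi  (last char: 'i')
  sorted[16] = on$candledisintegrati  (last char: 'i')
  sorted[17] = ration$candledisinteg  (last char: 'g')
  sorted[18] = sintegration$candledi  (last char: 'i')
  sorted[19] = tegration$candledisin  (last char: 'n')
  sorted[20] = tion$candledisintegra  (last char: 'a')
Last column: ncr$enltestddoaiigina
Original string S is at sorted index 3

Answer: ncr$enltestddoaiigina
3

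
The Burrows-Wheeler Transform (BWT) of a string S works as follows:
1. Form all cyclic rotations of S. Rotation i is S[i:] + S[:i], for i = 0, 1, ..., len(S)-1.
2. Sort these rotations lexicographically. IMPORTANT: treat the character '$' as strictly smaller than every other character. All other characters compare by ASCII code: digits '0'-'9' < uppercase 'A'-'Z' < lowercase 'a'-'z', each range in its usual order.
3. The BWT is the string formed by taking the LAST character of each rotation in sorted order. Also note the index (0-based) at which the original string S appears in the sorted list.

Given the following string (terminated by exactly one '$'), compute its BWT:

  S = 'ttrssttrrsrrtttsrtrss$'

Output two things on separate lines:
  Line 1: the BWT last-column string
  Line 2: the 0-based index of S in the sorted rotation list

All 22 rotations (rotation i = S[i:]+S[:i]):
  rot[0] = ttrssttrrsrrtttsrtrss$
  rot[1] = trssttrrsrrtttsrtrss$t
  rot[2] = rssttrrsrrtttsrtrss$tt
  rot[3] = ssttrrsrrtttsrtrss$ttr
  rot[4] = sttrrsrrtttsrtrss$ttrs
  rot[5] = ttrrsrrtttsrtrss$ttrss
  rot[6] = trrsrrtttsrtrss$ttrsst
  rot[7] = rrsrrtttsrtrss$ttrsstt
  rot[8] = rsrrtttsrtrss$ttrssttr
  rot[9] = srrtttsrtrss$ttrssttrr
  rot[10] = rrtttsrtrss$ttrssttrrs
  rot[11] = rtttsrtrss$ttrssttrrsr
  rot[12] = tttsrtrss$ttrssttrrsrr
  rot[13] = ttsrtrss$ttrssttrrsrrt
  rot[14] = tsrtrss$ttrssttrrsrrtt
  rot[15] = srtrss$ttrssttrrsrrttt
  rot[16] = rtrss$ttrssttrrsrrttts
  rot[17] = trss$ttrssttrrsrrtttsr
  rot[18] = rss$ttrssttrrsrrtttsrt
  rot[19] = ss$ttrssttrrsrrtttsrtr
  rot[20] = s$ttrssttrrsrrtttsrtrs
  rot[21] = $ttrssttrrsrrtttsrtrss
Sorted (with $ < everything):
  sorted[0] = $ttrssttrrsrrtttsrtrss  (last char: 's')
  sorted[1] = rrsrrtttsrtrss$ttrsstt  (last char: 't')
  sorted[2] = rrtttsrtrss$ttrssttrrs  (last char: 's')
  sorted[3] = rsrrtttsrtrss$ttrssttr  (last char: 'r')
  sorted[4] = rss$ttrssttrrsrrtttsrt  (last char: 't')
  sorted[5] = rssttrrsrrtttsrtrss$tt  (last char: 't')
  sorted[6] = rtrss$ttrssttrrsrrttts  (last char: 's')
  sorted[7] = rtttsrtrss$ttrssttrrsr  (last char: 'r')
  sorted[8] = s$ttrssttrrsrrtttsrtrs  (last char: 's')
  sorted[9] = srrtttsrtrss$ttrssttrr  (last char: 'r')
  sorted[10] = srtrss$ttrssttrrsrrttt  (last char: 't')
  sorted[11] = ss$ttrssttrrsrrtttsrtr  (last char: 'r')
  sorted[12] = ssttrrsrrtttsrtrss$ttr  (last char: 'r')
  sorted[13] = sttrrsrrtttsrtrss$ttrs  (last char: 's')
  sorted[14] = trrsrrtttsrtrss$ttrsst  (last char: 't')
  sorted[15] = trss$ttrssttrrsrrtttsr  (last char: 'r')
  sorted[16] = trssttrrsrrtttsrtrss$t  (last char: 't')
  sorted[17] = tsrtrss$ttrssttrrsrrtt  (last char: 't')
  sorted[18] = ttrrsrrtttsrtrss$ttrss  (last char: 's')
  sorted[19] = ttrssttrrsrrtttsrtrss$  (last char: '$')
  sorted[20] = ttsrtrss$ttrssttrrsrrt  (last char: 't')
  sorted[21] = tttsrtrss$ttrssttrrsrr  (last char: 'r')
Last column: stsrttsrsrtrrstrtts$tr
Original string S is at sorted index 19

Answer: stsrttsrsrtrrstrtts$tr
19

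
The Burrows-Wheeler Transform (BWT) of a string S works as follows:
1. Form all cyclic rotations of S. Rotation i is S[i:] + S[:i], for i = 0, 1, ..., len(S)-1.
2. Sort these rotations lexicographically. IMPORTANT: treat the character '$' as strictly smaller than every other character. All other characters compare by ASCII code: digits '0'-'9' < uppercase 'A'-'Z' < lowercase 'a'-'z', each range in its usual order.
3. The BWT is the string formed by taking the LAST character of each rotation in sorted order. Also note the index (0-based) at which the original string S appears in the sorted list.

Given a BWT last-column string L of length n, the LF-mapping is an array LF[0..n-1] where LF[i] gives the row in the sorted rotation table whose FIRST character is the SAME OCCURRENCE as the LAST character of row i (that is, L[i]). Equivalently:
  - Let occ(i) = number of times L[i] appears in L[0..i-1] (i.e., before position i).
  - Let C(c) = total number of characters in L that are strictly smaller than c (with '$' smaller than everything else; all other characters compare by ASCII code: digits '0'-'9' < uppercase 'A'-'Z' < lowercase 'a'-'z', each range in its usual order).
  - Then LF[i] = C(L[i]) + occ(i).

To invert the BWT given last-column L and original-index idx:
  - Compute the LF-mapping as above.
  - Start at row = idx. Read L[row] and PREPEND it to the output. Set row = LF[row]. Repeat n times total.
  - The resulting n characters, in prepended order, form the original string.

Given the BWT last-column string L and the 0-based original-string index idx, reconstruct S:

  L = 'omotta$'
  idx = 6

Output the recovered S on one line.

LF mapping: 3 2 4 5 6 1 0
Walk LF starting at row 6, prepending L[row]:
  step 1: row=6, L[6]='$', prepend. Next row=LF[6]=0
  step 2: row=0, L[0]='o', prepend. Next row=LF[0]=3
  step 3: row=3, L[3]='t', prepend. Next row=LF[3]=5
  step 4: row=5, L[5]='a', prepend. Next row=LF[5]=1
  step 5: row=1, L[1]='m', prepend. Next row=LF[1]=2
  step 6: row=2, L[2]='o', prepend. Next row=LF[2]=4
  step 7: row=4, L[4]='t', prepend. Next row=LF[4]=6
Reversed output: tomato$

Answer: tomato$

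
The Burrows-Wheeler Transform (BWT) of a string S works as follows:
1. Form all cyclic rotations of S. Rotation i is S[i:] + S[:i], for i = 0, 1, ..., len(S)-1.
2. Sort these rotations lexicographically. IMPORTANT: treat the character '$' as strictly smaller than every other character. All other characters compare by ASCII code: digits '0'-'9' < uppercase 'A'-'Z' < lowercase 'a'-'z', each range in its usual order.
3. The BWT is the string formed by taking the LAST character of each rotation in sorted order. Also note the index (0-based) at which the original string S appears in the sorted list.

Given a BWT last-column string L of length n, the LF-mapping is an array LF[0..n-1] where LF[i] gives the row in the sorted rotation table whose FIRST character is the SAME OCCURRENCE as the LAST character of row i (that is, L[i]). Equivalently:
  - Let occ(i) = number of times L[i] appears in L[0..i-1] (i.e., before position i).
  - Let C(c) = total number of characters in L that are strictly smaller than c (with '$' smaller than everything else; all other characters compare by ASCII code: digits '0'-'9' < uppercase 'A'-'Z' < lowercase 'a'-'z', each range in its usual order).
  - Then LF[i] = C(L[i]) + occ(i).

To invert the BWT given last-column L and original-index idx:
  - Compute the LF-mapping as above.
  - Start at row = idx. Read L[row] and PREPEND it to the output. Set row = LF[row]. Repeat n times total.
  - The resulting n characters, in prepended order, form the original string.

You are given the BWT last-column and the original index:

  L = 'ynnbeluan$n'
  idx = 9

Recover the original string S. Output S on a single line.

LF mapping: 10 5 6 2 3 4 9 1 7 0 8
Walk LF starting at row 9, prepending L[row]:
  step 1: row=9, L[9]='$', prepend. Next row=LF[9]=0
  step 2: row=0, L[0]='y', prepend. Next row=LF[0]=10
  step 3: row=10, L[10]='n', prepend. Next row=LF[10]=8
  step 4: row=8, L[8]='n', prepend. Next row=LF[8]=7
  step 5: row=7, L[7]='a', prepend. Next row=LF[7]=1
  step 6: row=1, L[1]='n', prepend. Next row=LF[1]=5
  step 7: row=5, L[5]='l', prepend. Next row=LF[5]=4
  step 8: row=4, L[4]='e', prepend. Next row=LF[4]=3
  step 9: row=3, L[3]='b', prepend. Next row=LF[3]=2
  step 10: row=2, L[2]='n', prepend. Next row=LF[2]=6
  step 11: row=6, L[6]='u', prepend. Next row=LF[6]=9
Reversed output: unbelnanny$

Answer: unbelnanny$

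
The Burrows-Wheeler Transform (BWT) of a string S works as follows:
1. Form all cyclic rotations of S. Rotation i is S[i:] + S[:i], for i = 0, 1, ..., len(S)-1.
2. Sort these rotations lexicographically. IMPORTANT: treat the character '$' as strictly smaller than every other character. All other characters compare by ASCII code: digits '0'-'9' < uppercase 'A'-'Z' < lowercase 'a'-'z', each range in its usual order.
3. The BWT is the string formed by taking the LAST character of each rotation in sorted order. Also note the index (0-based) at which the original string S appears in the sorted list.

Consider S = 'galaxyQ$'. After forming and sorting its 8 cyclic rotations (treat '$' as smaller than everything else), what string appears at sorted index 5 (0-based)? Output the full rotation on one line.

Answer: laxyQ$ga

Derivation:
All 8 rotations (rotation i = S[i:]+S[:i]):
  rot[0] = galaxyQ$
  rot[1] = alaxyQ$g
  rot[2] = laxyQ$ga
  rot[3] = axyQ$gal
  rot[4] = xyQ$gala
  rot[5] = yQ$galax
  rot[6] = Q$galaxy
  rot[7] = $galaxyQ
Sorted (with $ < everything):
  sorted[0] = $galaxyQ
  sorted[1] = Q$galaxy
  sorted[2] = alaxyQ$g
  sorted[3] = axyQ$gal
  sorted[4] = galaxyQ$
  sorted[5] = laxyQ$ga
  sorted[6] = xyQ$gala
  sorted[7] = yQ$galax
sorted[5] = laxyQ$ga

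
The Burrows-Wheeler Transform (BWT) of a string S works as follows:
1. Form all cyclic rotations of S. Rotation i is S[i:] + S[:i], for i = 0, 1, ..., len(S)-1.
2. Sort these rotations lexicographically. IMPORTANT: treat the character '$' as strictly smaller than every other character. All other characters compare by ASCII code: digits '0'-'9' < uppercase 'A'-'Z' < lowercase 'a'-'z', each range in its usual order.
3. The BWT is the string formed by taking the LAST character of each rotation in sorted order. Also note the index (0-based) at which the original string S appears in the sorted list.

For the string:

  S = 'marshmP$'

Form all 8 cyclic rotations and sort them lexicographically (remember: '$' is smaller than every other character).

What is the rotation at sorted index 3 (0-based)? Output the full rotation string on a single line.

All 8 rotations (rotation i = S[i:]+S[:i]):
  rot[0] = marshmP$
  rot[1] = arshmP$m
  rot[2] = rshmP$ma
  rot[3] = shmP$mar
  rot[4] = hmP$mars
  rot[5] = mP$marsh
  rot[6] = P$marshm
  rot[7] = $marshmP
Sorted (with $ < everything):
  sorted[0] = $marshmP
  sorted[1] = P$marshm
  sorted[2] = arshmP$m
  sorted[3] = hmP$mars
  sorted[4] = mP$marsh
  sorted[5] = marshmP$
  sorted[6] = rshmP$ma
  sorted[7] = shmP$mar
sorted[3] = hmP$mars

Answer: hmP$mars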